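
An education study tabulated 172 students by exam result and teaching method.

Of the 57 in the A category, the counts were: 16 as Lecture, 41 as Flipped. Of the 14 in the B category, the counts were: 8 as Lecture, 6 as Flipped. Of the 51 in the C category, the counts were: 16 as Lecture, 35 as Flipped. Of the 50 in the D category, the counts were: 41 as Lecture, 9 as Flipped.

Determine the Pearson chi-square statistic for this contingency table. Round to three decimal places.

Row totals: 57, 14, 51, 50. Column totals: 81, 91. Grand total N = 172.
Expected counts (row total × column total / N):
  A, Lecture: 57×81/172 = 26.8430
  A, Flipped: 57×91/172 = 30.1570
  B, Lecture: 14×81/172 = 6.5930
  B, Flipped: 14×91/172 = 7.4070
  C, Lecture: 51×81/172 = 24.0174
  C, Flipped: 51×91/172 = 26.9826
  D, Lecture: 50×81/172 = 23.5465
  D, Flipped: 50×91/172 = 26.4535
Contributions (O − E)²/E:
  (16 − 26.8430)²/26.8430 = 4.3799
  (41 − 30.1570)²/30.1570 = 3.8986
  (8 − 6.5930)²/6.5930 = 0.3003
  (6 − 7.4070)²/7.4070 = 0.2673
  (16 − 24.0174)²/24.0174 = 2.6763
  (35 − 26.9826)²/26.9826 = 2.3822
  (41 − 23.5465)²/23.5465 = 12.9372
  (9 − 26.4535)²/26.4535 = 11.5155
χ² = 4.3799 + 3.8986 + 0.3003 + 0.2673 + 2.6763 + 2.3822 + 12.9372 + 11.5155 = 38.357

38.357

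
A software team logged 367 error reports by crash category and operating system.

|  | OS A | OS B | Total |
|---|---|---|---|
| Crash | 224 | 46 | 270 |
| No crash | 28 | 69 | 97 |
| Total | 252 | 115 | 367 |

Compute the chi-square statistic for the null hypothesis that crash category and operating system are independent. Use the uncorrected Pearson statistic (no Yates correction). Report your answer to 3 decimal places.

Grand total N = 367.
Expected counts (row total × column total / N):
  Crash, OS A: 270×252/367 = 185.3951
  Crash, OS B: 270×115/367 = 84.6049
  No crash, OS A: 97×252/367 = 66.6049
  No crash, OS B: 97×115/367 = 30.3951
Contributions (O − E)²/E:
  (224 − 185.3951)²/185.3951 = 8.0387
  (46 − 84.6049)²/84.6049 = 17.6153
  (28 − 66.6049)²/66.6049 = 22.3758
  (69 − 30.3951)²/30.3951 = 49.0322
χ² = 8.0387 + 17.6153 + 22.3758 + 49.0322 = 97.062

97.062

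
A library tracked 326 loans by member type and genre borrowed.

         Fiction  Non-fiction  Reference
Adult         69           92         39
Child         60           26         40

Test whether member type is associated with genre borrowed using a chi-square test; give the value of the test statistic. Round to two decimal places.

Row totals: 200, 126. Column totals: 129, 118, 79. Grand total N = 326.
Expected counts (row total × column total / N):
  Adult, Fiction: 200×129/326 = 79.141
  Adult, Non-fiction: 200×118/326 = 72.393
  Adult, Reference: 200×79/326 = 48.466
  Child, Fiction: 126×129/326 = 49.859
  Child, Non-fiction: 126×118/326 = 45.607
  Child, Reference: 126×79/326 = 30.534
Contributions (O − E)²/E:
  (69 − 79.141)²/79.141 = 1.2995
  (92 − 72.393)²/72.393 = 5.3104
  (39 − 48.466)²/48.466 = 1.8488
  (60 − 49.859)²/49.859 = 2.0626
  (26 − 45.607)²/45.607 = 8.4293
  (40 − 30.534)²/30.534 = 2.9346
χ² = 1.2995 + 5.3104 + 1.8488 + 2.0626 + 8.4293 + 2.9346 = 21.89

21.89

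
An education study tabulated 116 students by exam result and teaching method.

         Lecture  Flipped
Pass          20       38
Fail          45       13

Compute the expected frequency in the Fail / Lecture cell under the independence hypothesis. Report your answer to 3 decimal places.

32.500

Row total (Fail) = 58; column total (Lecture) = 65; grand total N = 116.
Expected count = (row total × column total) / N = 58 × 65 / 116 = 32.500.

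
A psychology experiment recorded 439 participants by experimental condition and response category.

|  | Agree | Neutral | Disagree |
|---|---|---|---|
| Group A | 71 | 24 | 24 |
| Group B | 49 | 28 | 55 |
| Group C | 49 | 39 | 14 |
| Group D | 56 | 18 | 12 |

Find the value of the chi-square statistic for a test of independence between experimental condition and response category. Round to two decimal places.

Row totals: 119, 132, 102, 86. Column totals: 225, 109, 105. Grand total N = 439.
Expected counts (row total × column total / N):
  Group A, Agree: 119×225/439 = 60.9909
  Group A, Neutral: 119×109/439 = 29.5467
  Group A, Disagree: 119×105/439 = 28.4624
  Group B, Agree: 132×225/439 = 67.6538
  Group B, Neutral: 132×109/439 = 32.7745
  Group B, Disagree: 132×105/439 = 31.5718
  Group C, Agree: 102×225/439 = 52.2779
  Group C, Neutral: 102×109/439 = 25.3257
  Group C, Disagree: 102×105/439 = 24.3964
  Group D, Agree: 86×225/439 = 44.0774
  Group D, Neutral: 86×109/439 = 21.3531
  Group D, Disagree: 86×105/439 = 20.5695
Contributions (O − E)²/E:
  (71 − 60.9909)²/60.9909 = 1.6426
  (24 − 29.5467)²/29.5467 = 1.0413
  (24 − 28.4624)²/28.4624 = 0.6996
  (49 − 67.6538)²/67.6538 = 5.1433
  (28 − 32.7745)²/32.7745 = 0.6955
  (55 − 31.5718)²/31.5718 = 17.3852
  (49 − 52.2779)²/52.2779 = 0.2055
  (39 − 25.3257)²/25.3257 = 7.3833
  (14 − 24.3964)²/24.3964 = 4.4304
  (56 − 44.0774)²/44.0774 = 3.2250
  (18 − 21.3531)²/21.3531 = 0.5265
  (12 − 20.5695)²/20.5695 = 3.5702
χ² = 1.6426 + 1.0413 + 0.6996 + 5.1433 + 0.6955 + 17.3852 + 0.2055 + 7.3833 + 4.4304 + 3.2250 + 0.5265 + 3.5702 = 45.95

45.95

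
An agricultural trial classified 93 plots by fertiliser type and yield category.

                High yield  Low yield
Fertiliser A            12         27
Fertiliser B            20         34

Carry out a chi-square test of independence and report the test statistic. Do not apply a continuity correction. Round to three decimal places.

Row totals: 39, 54. Column totals: 32, 61. Grand total N = 93.
Expected counts (row total × column total / N):
  Fertiliser A, High yield: 39×32/93 = 13.4194
  Fertiliser A, Low yield: 39×61/93 = 25.5806
  Fertiliser B, High yield: 54×32/93 = 18.5806
  Fertiliser B, Low yield: 54×61/93 = 35.4194
Contributions (O − E)²/E:
  (12 − 13.4194)²/13.4194 = 0.1501
  (27 − 25.5806)²/25.5806 = 0.0788
  (20 − 18.5806)²/18.5806 = 0.1084
  (34 − 35.4194)²/35.4194 = 0.0569
χ² = 0.1501 + 0.0788 + 0.1084 + 0.0569 = 0.394

0.394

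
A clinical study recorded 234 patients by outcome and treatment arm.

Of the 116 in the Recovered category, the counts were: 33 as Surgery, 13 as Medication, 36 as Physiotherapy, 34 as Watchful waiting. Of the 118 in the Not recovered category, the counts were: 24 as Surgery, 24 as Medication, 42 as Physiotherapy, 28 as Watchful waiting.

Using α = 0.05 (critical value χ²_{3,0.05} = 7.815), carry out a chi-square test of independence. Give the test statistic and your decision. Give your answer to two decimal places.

5.72; fail to reject H₀

Row totals: 116, 118. Column totals: 57, 37, 78, 62. Grand total N = 234.
Expected counts (row total × column total / N):
  Recovered, Surgery: 116×57/234 = 28.256
  Recovered, Medication: 116×37/234 = 18.342
  Recovered, Physiotherapy: 116×78/234 = 38.667
  Recovered, Watchful waiting: 116×62/234 = 30.735
  Not recovered, Surgery: 118×57/234 = 28.744
  Not recovered, Medication: 118×37/234 = 18.658
  Not recovered, Physiotherapy: 118×78/234 = 39.333
  Not recovered, Watchful waiting: 118×62/234 = 31.265
Contributions (O − E)²/E:
  (33 − 28.256)²/28.256 = 0.7965
  (13 − 18.342)²/18.342 = 1.5558
  (36 − 38.667)²/38.667 = 0.1840
  (34 − 30.735)²/30.735 = 0.3468
  (24 − 28.744)²/28.744 = 0.7830
  (24 − 18.658)²/18.658 = 1.5295
  (42 − 39.333)²/39.333 = 0.1808
  (28 − 31.265)²/31.265 = 0.3410
χ² = 0.7965 + 1.5558 + 0.1840 + 0.3468 + 0.7830 + 1.5295 + 0.1808 + 0.3410 = 5.72
df = (2−1)(4−1) = 3. Since 5.72 < 7.815, fail to reject the null hypothesis of independence at α = 0.05.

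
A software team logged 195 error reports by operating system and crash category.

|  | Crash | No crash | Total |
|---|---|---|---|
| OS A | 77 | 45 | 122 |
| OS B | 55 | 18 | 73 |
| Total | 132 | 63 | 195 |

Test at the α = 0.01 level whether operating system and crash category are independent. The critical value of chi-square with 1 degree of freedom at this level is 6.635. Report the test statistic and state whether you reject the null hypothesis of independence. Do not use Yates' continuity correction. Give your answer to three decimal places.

3.122; fail to reject H₀

Grand total N = 195.
Expected counts (row total × column total / N):
  OS A, Crash: 122×132/195 = 82.5846
  OS A, No crash: 122×63/195 = 39.4154
  OS B, Crash: 73×132/195 = 49.4154
  OS B, No crash: 73×63/195 = 23.5846
Contributions (O − E)²/E:
  (77 − 82.5846)²/82.5846 = 0.3776
  (45 − 39.4154)²/39.4154 = 0.7913
  (55 − 49.4154)²/49.4154 = 0.6311
  (18 − 23.5846)²/23.5846 = 1.3224
χ² = 0.3776 + 0.7913 + 0.6311 + 1.3224 = 3.122
df = (2−1)(2−1) = 1. Since 3.122 < 6.635, fail to reject the null hypothesis of independence at α = 0.01.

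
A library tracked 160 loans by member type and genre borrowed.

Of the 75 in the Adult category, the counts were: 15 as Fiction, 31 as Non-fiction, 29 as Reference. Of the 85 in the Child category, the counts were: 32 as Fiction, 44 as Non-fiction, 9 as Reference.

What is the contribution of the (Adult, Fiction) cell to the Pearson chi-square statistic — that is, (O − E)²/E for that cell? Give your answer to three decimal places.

2.244

Row total (Adult) = 75; column total (Fiction) = 47; N = 160.
Expected count E = 75 × 47 / 160 = 22.0312.
Contribution = (O − E)²/E = (15 − 22.0312)² / 22.0312 = 2.244.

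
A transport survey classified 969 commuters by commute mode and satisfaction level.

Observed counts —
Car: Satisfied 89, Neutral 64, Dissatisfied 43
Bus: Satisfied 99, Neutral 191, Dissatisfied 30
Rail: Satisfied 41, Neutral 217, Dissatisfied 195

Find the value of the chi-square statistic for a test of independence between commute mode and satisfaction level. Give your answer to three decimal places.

Row totals: 196, 320, 453. Column totals: 229, 472, 268. Grand total N = 969.
Expected counts (row total × column total / N):
  Car, Satisfied: 196×229/969 = 46.3199
  Car, Neutral: 196×472/969 = 95.4716
  Car, Dissatisfied: 196×268/969 = 54.2085
  Bus, Satisfied: 320×229/969 = 75.6244
  Bus, Neutral: 320×472/969 = 155.8720
  Bus, Dissatisfied: 320×268/969 = 88.5036
  Rail, Satisfied: 453×229/969 = 107.0557
  Rail, Neutral: 453×472/969 = 220.6563
  Rail, Dissatisfied: 453×268/969 = 125.2879
Contributions (O − E)²/E:
  (89 − 46.3199)²/46.3199 = 39.3263
  (64 − 95.4716)²/95.4716 = 10.3744
  (43 − 54.2085)²/54.2085 = 2.3175
  (99 − 75.6244)²/75.6244 = 7.2254
  (191 − 155.8720)²/155.8720 = 7.9166
  (30 − 88.5036)²/88.5036 = 38.6727
  (41 − 107.0557)²/107.0557 = 40.7578
  (217 − 220.6563)²/220.6563 = 0.0606
  (195 − 125.2879)²/125.2879 = 38.7889
χ² = 39.3263 + 10.3744 + 2.3175 + 7.2254 + 7.9166 + 38.6727 + 40.7578 + 0.0606 + 38.7889 = 185.440

185.440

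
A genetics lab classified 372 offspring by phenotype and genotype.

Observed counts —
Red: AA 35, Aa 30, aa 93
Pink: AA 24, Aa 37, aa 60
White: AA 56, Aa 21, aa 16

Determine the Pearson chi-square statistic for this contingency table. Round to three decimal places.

61.552

Row totals: 158, 121, 93. Column totals: 115, 88, 169. Grand total N = 372.
Expected counts (row total × column total / N):
  Red, AA: 158×115/372 = 48.8441
  Red, Aa: 158×88/372 = 37.3763
  Red, aa: 158×169/372 = 71.7796
  Pink, AA: 121×115/372 = 37.4059
  Pink, Aa: 121×88/372 = 28.6237
  Pink, aa: 121×169/372 = 54.9704
  White, AA: 93×115/372 = 28.7500
  White, Aa: 93×88/372 = 22.0000
  White, aa: 93×169/372 = 42.2500
Contributions (O − E)²/E:
  (35 − 48.8441)²/48.8441 = 3.9239
  (30 − 37.3763)²/37.3763 = 1.4557
  (93 − 71.7796)²/71.7796 = 6.2734
  (24 − 37.4059)²/37.4059 = 4.8045
  (37 − 28.6237)²/28.6237 = 2.4512
  (60 − 54.9704)²/54.9704 = 0.4602
  (56 − 28.7500)²/28.7500 = 25.8283
  (21 − 22.0000)²/22.0000 = 0.0455
  (16 − 42.2500)²/42.2500 = 16.3092
χ² = 3.9239 + 1.4557 + 6.2734 + 4.8045 + 2.4512 + 0.4602 + 25.8283 + 0.0455 + 16.3092 = 61.552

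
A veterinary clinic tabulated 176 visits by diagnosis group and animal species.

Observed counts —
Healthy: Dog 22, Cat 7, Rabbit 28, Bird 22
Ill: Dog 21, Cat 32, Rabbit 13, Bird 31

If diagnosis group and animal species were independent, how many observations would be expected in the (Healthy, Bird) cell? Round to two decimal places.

23.79

Row total (Healthy) = 79; column total (Bird) = 53; grand total N = 176.
Expected count = (row total × column total) / N = 79 × 53 / 176 = 23.79.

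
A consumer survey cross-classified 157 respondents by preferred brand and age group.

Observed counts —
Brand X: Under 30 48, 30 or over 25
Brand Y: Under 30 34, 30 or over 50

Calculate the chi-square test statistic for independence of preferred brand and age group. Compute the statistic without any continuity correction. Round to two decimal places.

10.00

Row totals: 73, 84. Column totals: 82, 75. Grand total N = 157.
Expected counts (row total × column total / N):
  Brand X, Under 30: 73×82/157 = 38.1274
  Brand X, 30 or over: 73×75/157 = 34.8726
  Brand Y, Under 30: 84×82/157 = 43.8726
  Brand Y, 30 or over: 84×75/157 = 40.1274
Contributions (O − E)²/E:
  (48 − 38.1274)²/38.1274 = 2.5564
  (25 − 34.8726)²/34.8726 = 2.7950
  (34 − 43.8726)²/43.8726 = 2.2216
  (50 − 40.1274)²/40.1274 = 2.4290
χ² = 2.5564 + 2.7950 + 2.2216 + 2.4290 = 10.00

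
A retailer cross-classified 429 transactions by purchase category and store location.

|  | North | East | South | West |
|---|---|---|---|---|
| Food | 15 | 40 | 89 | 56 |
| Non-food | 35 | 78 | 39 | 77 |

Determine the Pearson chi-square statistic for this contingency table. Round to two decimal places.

Row totals: 200, 229. Column totals: 50, 118, 128, 133. Grand total N = 429.
Expected counts (row total × column total / N):
  Food, North: 200×50/429 = 23.310
  Food, East: 200×118/429 = 55.012
  Food, South: 200×128/429 = 59.674
  Food, West: 200×133/429 = 62.005
  Non-food, North: 229×50/429 = 26.690
  Non-food, East: 229×118/429 = 62.988
  Non-food, South: 229×128/429 = 68.326
  Non-food, West: 229×133/429 = 70.995
Contributions (O − E)²/E:
  (15 − 23.310)²/23.310 = 2.9625
  (40 − 55.012)²/55.012 = 4.0966
  (89 − 59.674)²/59.674 = 14.4119
  (56 − 62.005)²/62.005 = 0.5816
  (35 − 26.690)²/26.690 = 2.5873
  (78 − 62.988)²/62.988 = 3.5778
  (39 − 68.326)²/68.326 = 12.5869
  (77 − 70.995)²/70.995 = 0.5079
χ² = 2.9625 + 4.0966 + 14.4119 + 0.5816 + 2.5873 + 3.5778 + 12.5869 + 0.5079 = 41.31

41.31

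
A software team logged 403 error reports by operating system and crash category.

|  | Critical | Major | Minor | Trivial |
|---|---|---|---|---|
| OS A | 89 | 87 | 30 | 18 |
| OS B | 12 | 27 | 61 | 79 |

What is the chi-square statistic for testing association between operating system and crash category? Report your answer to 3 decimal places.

135.872

Row totals: 224, 179. Column totals: 101, 114, 91, 97. Grand total N = 403.
Expected counts (row total × column total / N):
  OS A, Critical: 224×101/403 = 56.1390
  OS A, Major: 224×114/403 = 63.3648
  OS A, Minor: 224×91/403 = 50.5806
  OS A, Trivial: 224×97/403 = 53.9156
  OS B, Critical: 179×101/403 = 44.8610
  OS B, Major: 179×114/403 = 50.6352
  OS B, Minor: 179×91/403 = 40.4194
  OS B, Trivial: 179×97/403 = 43.0844
Contributions (O − E)²/E:
  (89 − 56.1390)²/56.1390 = 19.2352
  (87 − 63.3648)²/63.3648 = 8.8160
  (30 − 50.5806)²/50.5806 = 8.3740
  (18 − 53.9156)²/53.9156 = 23.9250
  (12 − 44.8610)²/44.8610 = 24.0709
  (27 − 50.6352)²/50.6352 = 11.0323
  (61 − 40.4194)²/40.4194 = 10.4792
  (79 − 43.0844)²/43.0844 = 29.9396
χ² = 19.2352 + 8.8160 + 8.3740 + 23.9250 + 24.0709 + 11.0323 + 10.4792 + 29.9396 = 135.872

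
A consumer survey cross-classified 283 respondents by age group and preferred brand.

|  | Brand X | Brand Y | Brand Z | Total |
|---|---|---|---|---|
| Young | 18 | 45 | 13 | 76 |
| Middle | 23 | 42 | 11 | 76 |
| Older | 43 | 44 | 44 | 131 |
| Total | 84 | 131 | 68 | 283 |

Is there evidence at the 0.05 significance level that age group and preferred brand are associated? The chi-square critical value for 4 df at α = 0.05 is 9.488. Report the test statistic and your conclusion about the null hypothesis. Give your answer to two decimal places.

Grand total N = 283.
Expected counts (row total × column total / N):
  Young, Brand X: 76×84/283 = 22.558
  Young, Brand Y: 76×131/283 = 35.180
  Young, Brand Z: 76×68/283 = 18.261
  Middle, Brand X: 76×84/283 = 22.558
  Middle, Brand Y: 76×131/283 = 35.180
  Middle, Brand Z: 76×68/283 = 18.261
  Older, Brand X: 131×84/283 = 38.883
  Older, Brand Y: 131×131/283 = 60.640
  Older, Brand Z: 131×68/283 = 31.477
Contributions (O − E)²/E:
  (18 − 22.558)²/22.558 = 0.9210
  (45 − 35.180)²/35.180 = 2.7411
  (13 − 18.261)²/18.261 = 1.5157
  (23 − 22.558)²/22.558 = 0.0087
  (42 − 35.180)²/35.180 = 1.3221
  (11 − 18.261)²/18.261 = 2.8871
  (43 − 38.883)²/38.883 = 0.4359
  (44 − 60.640)²/60.640 = 4.5661
  (44 − 31.477)²/31.477 = 4.9822
χ² = 0.9210 + 2.7411 + 1.5157 + 0.0087 + 1.3221 + 2.8871 + 0.4359 + 4.5661 + 4.9822 = 19.38
df = (3−1)(3−1) = 4. Since 19.38 > 9.488, reject the null hypothesis of independence at α = 0.05.

19.38; reject H₀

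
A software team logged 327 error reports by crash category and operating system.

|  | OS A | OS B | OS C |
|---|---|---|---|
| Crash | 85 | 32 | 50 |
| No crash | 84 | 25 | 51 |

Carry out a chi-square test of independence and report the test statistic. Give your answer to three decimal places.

Row totals: 167, 160. Column totals: 169, 57, 101. Grand total N = 327.
Expected counts (row total × column total / N):
  Crash, OS A: 167×169/327 = 86.3089
  Crash, OS B: 167×57/327 = 29.1101
  Crash, OS C: 167×101/327 = 51.5810
  No crash, OS A: 160×169/327 = 82.6911
  No crash, OS B: 160×57/327 = 27.8899
  No crash, OS C: 160×101/327 = 49.4190
Contributions (O − E)²/E:
  (85 − 86.3089)²/86.3089 = 0.0198
  (32 − 29.1101)²/29.1101 = 0.2869
  (50 − 51.5810)²/51.5810 = 0.0485
  (84 − 82.6911)²/82.6911 = 0.0207
  (25 − 27.8899)²/27.8899 = 0.2994
  (51 − 49.4190)²/49.4190 = 0.0506
χ² = 0.0198 + 0.2869 + 0.0485 + 0.0207 + 0.2994 + 0.0506 = 0.726

0.726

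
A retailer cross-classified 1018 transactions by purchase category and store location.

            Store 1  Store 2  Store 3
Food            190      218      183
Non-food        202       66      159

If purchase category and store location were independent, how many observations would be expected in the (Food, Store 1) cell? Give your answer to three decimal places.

Row total (Food) = 591; column total (Store 1) = 392; grand total N = 1018.
Expected count = (row total × column total) / N = 591 × 392 / 1018 = 227.576.

227.576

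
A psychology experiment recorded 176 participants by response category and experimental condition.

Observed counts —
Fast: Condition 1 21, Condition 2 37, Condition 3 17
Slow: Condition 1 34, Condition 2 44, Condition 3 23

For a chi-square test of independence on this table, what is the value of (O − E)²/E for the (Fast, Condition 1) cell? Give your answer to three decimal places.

Row total (Fast) = 75; column total (Condition 1) = 55; N = 176.
Expected count E = 75 × 55 / 176 = 23.4375.
Contribution = (O − E)²/E = (21 − 23.4375)² / 23.4375 = 0.254.

0.254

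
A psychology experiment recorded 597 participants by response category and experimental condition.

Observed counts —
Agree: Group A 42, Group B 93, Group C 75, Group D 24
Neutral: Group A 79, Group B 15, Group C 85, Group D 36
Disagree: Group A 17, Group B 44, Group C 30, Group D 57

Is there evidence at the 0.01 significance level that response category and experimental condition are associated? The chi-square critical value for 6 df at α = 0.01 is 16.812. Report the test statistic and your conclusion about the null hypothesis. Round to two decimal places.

125.86; reject H₀

Row totals: 234, 215, 148. Column totals: 138, 152, 190, 117. Grand total N = 597.
Expected counts (row total × column total / N):
  Agree, Group A: 234×138/597 = 54.0905
  Agree, Group B: 234×152/597 = 59.5779
  Agree, Group C: 234×190/597 = 74.4724
  Agree, Group D: 234×117/597 = 45.8593
  Neutral, Group A: 215×138/597 = 49.6985
  Neutral, Group B: 215×152/597 = 54.7404
  Neutral, Group C: 215×190/597 = 68.4255
  Neutral, Group D: 215×117/597 = 42.1357
  Disagree, Group A: 148×138/597 = 34.2111
  Disagree, Group B: 148×152/597 = 37.6817
  Disagree, Group C: 148×190/597 = 47.1022
  Disagree, Group D: 148×117/597 = 29.0050
Contributions (O − E)²/E:
  (42 − 54.0905)²/54.0905 = 2.7025
  (93 − 59.5779)²/59.5779 = 18.7492
  (75 − 74.4724)²/74.4724 = 0.0037
  (24 − 45.8593)²/45.8593 = 10.4195
  (79 − 49.6985)²/49.6985 = 17.2757
  (15 − 54.7404)²/54.7404 = 28.8507
  (85 − 68.4255)²/68.4255 = 4.0148
  (36 − 42.1357)²/42.1357 = 0.8935
  (17 − 34.2111)²/34.2111 = 8.6587
  (44 − 37.6817)²/37.6817 = 1.0594
  (30 − 47.1022)²/47.1022 = 6.2096
  (57 − 29.0050)²/29.0050 = 27.0202
χ² = 2.7025 + 18.7492 + 0.0037 + 10.4195 + 17.2757 + 28.8507 + 4.0148 + 0.8935 + 8.6587 + 1.0594 + 6.2096 + 27.0202 = 125.86
df = (3−1)(4−1) = 6. Since 125.86 > 16.812, reject the null hypothesis of independence at α = 0.01.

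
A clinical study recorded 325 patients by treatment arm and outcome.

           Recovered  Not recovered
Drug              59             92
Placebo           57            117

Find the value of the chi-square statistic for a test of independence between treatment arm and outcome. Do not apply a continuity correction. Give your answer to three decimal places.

1.404

Row totals: 151, 174. Column totals: 116, 209. Grand total N = 325.
Expected counts (row total × column total / N):
  Drug, Recovered: 151×116/325 = 53.8954
  Drug, Not recovered: 151×209/325 = 97.1046
  Placebo, Recovered: 174×116/325 = 62.1046
  Placebo, Not recovered: 174×209/325 = 111.8954
Contributions (O − E)²/E:
  (59 − 53.8954)²/53.8954 = 0.4835
  (92 − 97.1046)²/97.1046 = 0.2683
  (57 − 62.1046)²/62.1046 = 0.4196
  (117 − 111.8954)²/111.8954 = 0.2329
χ² = 0.4835 + 0.2683 + 0.4196 + 0.2329 = 1.404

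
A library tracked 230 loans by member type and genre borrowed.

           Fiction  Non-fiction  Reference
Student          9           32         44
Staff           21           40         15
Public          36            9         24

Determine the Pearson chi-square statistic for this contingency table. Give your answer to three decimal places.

Row totals: 85, 76, 69. Column totals: 66, 81, 83. Grand total N = 230.
Expected counts (row total × column total / N):
  Student, Fiction: 85×66/230 = 24.3913
  Student, Non-fiction: 85×81/230 = 29.9348
  Student, Reference: 85×83/230 = 30.6739
  Staff, Fiction: 76×66/230 = 21.8087
  Staff, Non-fiction: 76×81/230 = 26.7652
  Staff, Reference: 76×83/230 = 27.4261
  Public, Fiction: 69×66/230 = 19.8000
  Public, Non-fiction: 69×81/230 = 24.3000
  Public, Reference: 69×83/230 = 24.9000
Contributions (O − E)²/E:
  (9 − 24.3913)²/24.3913 = 9.7122
  (32 − 29.9348)²/29.9348 = 0.1425
  (44 − 30.6739)²/30.6739 = 5.7894
  (21 − 21.8087)²/21.8087 = 0.0300
  (40 − 26.7652)²/26.7652 = 6.5443
  (15 − 27.4261)²/27.4261 = 5.6300
  (36 − 19.8000)²/19.8000 = 13.2545
  (9 − 24.3000)²/24.3000 = 9.6333
  (24 − 24.9000)²/24.9000 = 0.0325
χ² = 9.7122 + 0.1425 + 5.7894 + 0.0300 + 6.5443 + 5.6300 + 13.2545 + 9.6333 + 0.0325 = 50.769

50.769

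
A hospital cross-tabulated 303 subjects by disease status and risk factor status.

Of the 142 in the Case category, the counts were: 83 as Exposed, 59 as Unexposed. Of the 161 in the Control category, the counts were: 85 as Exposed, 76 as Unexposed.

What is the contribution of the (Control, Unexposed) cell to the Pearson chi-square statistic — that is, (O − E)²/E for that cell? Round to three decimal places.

Row total (Control) = 161; column total (Unexposed) = 135; N = 303.
Expected count E = 161 × 135 / 303 = 71.7327.
Contribution = (O − E)²/E = (76 − 71.7327)² / 71.7327 = 0.254.

0.254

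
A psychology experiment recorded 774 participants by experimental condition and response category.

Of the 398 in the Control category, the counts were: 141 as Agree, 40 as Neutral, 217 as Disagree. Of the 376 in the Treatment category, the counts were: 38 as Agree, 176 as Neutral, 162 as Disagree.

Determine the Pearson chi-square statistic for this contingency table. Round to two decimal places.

Row totals: 398, 376. Column totals: 179, 216, 379. Grand total N = 774.
Expected counts (row total × column total / N):
  Control, Agree: 398×179/774 = 92.044
  Control, Neutral: 398×216/774 = 111.070
  Control, Disagree: 398×379/774 = 194.886
  Treatment, Agree: 376×179/774 = 86.956
  Treatment, Neutral: 376×216/774 = 104.930
  Treatment, Disagree: 376×379/774 = 184.114
Contributions (O − E)²/E:
  (141 − 92.044)²/92.044 = 26.0385
  (40 − 111.070)²/111.070 = 45.4753
  (217 − 194.886)²/194.886 = 2.5093
  (38 − 86.956)²/86.956 = 27.5621
  (176 − 104.930)²/104.930 = 48.1363
  (162 − 184.114)²/184.114 = 2.6561
χ² = 26.0385 + 45.4753 + 2.5093 + 27.5621 + 48.1363 + 2.6561 = 152.38

152.38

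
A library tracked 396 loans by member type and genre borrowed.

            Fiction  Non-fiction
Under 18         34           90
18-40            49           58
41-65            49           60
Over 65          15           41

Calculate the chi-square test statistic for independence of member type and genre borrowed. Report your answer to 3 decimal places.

13.877

Row totals: 124, 107, 109, 56. Column totals: 147, 249. Grand total N = 396.
Expected counts (row total × column total / N):
  Under 18, Fiction: 124×147/396 = 46.03030
  Under 18, Non-fiction: 124×249/396 = 77.96970
  18-40, Fiction: 107×147/396 = 39.71970
  18-40, Non-fiction: 107×249/396 = 67.28030
  41-65, Fiction: 109×147/396 = 40.46212
  41-65, Non-fiction: 109×249/396 = 68.53788
  Over 65, Fiction: 56×147/396 = 20.78788
  Over 65, Non-fiction: 56×249/396 = 35.21212
Contributions (O − E)²/E:
  (34 − 46.03030)²/46.03030 = 3.1442
  (90 − 77.96970)²/77.96970 = 1.8562
  (49 − 39.71970)²/39.71970 = 2.1683
  (58 − 67.28030)²/67.28030 = 1.2801
  (49 − 40.46212)²/40.46212 = 1.8016
  (60 − 68.53788)²/68.53788 = 1.0636
  (15 − 20.78788)²/20.78788 = 1.6115
  (41 − 35.21212)²/35.21212 = 0.9514
χ² = 3.1442 + 1.8562 + 2.1683 + 1.2801 + 1.8016 + 1.0636 + 1.6115 + 0.9514 = 13.877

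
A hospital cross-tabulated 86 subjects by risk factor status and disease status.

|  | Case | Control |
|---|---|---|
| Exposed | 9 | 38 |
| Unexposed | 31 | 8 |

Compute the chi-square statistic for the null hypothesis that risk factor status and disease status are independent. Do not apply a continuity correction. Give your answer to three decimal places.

31.191

Row totals: 47, 39. Column totals: 40, 46. Grand total N = 86.
Expected counts (row total × column total / N):
  Exposed, Case: 47×40/86 = 21.8605
  Exposed, Control: 47×46/86 = 25.1395
  Unexposed, Case: 39×40/86 = 18.1395
  Unexposed, Control: 39×46/86 = 20.8605
Contributions (O − E)²/E:
  (9 − 21.8605)²/21.8605 = 7.5658
  (38 − 25.1395)²/25.1395 = 6.5790
  (31 − 18.1395)²/18.1395 = 9.1178
  (8 − 20.8605)²/20.8605 = 7.9285
χ² = 7.5658 + 6.5790 + 9.1178 + 7.9285 = 31.191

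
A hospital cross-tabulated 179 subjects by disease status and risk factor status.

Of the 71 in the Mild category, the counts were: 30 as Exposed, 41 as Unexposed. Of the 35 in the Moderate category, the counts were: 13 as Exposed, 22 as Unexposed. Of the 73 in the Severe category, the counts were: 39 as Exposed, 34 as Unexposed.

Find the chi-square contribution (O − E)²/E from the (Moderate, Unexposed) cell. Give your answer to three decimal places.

0.485

Row total (Moderate) = 35; column total (Unexposed) = 97; N = 179.
Expected count E = 35 × 97 / 179 = 18.9665.
Contribution = (O − E)²/E = (22 − 18.9665)² / 18.9665 = 0.485.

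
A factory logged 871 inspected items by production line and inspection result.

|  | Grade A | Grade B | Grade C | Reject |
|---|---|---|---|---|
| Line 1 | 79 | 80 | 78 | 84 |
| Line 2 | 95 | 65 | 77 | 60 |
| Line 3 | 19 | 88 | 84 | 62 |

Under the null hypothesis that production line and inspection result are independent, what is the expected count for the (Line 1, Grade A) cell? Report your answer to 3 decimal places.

71.129

Row total (Line 1) = 321; column total (Grade A) = 193; grand total N = 871.
Expected count = (row total × column total) / N = 321 × 193 / 871 = 71.129.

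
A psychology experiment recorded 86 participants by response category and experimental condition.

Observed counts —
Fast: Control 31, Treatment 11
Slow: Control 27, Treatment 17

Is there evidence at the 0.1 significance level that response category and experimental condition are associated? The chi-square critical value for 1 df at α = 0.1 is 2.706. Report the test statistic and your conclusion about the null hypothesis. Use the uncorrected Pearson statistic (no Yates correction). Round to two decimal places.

Row totals: 42, 44. Column totals: 58, 28. Grand total N = 86.
Expected counts (row total × column total / N):
  Fast, Control: 42×58/86 = 28.326
  Fast, Treatment: 42×28/86 = 13.674
  Slow, Control: 44×58/86 = 29.674
  Slow, Treatment: 44×28/86 = 14.326
Contributions (O − E)²/E:
  (31 − 28.326)²/28.326 = 0.2524
  (11 − 13.674)²/13.674 = 0.5229
  (27 − 29.674)²/29.674 = 0.2410
  (17 − 14.326)²/14.326 = 0.4991
χ² = 0.2524 + 0.5229 + 0.2410 + 0.4991 = 1.52
df = (2−1)(2−1) = 1. Since 1.52 < 2.706, fail to reject the null hypothesis of independence at α = 0.1.

1.52; fail to reject H₀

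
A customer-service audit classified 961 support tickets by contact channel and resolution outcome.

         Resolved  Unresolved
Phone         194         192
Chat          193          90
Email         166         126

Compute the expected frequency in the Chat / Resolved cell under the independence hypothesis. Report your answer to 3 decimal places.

162.850

Row total (Chat) = 283; column total (Resolved) = 553; grand total N = 961.
Expected count = (row total × column total) / N = 283 × 553 / 961 = 162.850.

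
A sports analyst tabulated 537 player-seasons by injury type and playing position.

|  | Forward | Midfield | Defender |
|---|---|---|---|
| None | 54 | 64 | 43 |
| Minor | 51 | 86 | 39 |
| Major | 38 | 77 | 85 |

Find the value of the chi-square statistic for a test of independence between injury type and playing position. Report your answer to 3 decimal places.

Row totals: 161, 176, 200. Column totals: 143, 227, 167. Grand total N = 537.
Expected counts (row total × column total / N):
  None, Forward: 161×143/537 = 42.8734
  None, Midfield: 161×227/537 = 68.0577
  None, Defender: 161×167/537 = 50.0689
  Minor, Forward: 176×143/537 = 46.8678
  Minor, Midfield: 176×227/537 = 74.3985
  Minor, Defender: 176×167/537 = 54.7337
  Major, Forward: 200×143/537 = 53.2588
  Major, Midfield: 200×227/537 = 84.5438
  Major, Defender: 200×167/537 = 62.1974
Contributions (O − E)²/E:
  (54 − 42.8734)²/42.8734 = 2.8876
  (64 − 68.0577)²/68.0577 = 0.2419
  (43 − 50.0689)²/50.0689 = 0.9980
  (51 − 46.8678)²/46.8678 = 0.3643
  (86 − 74.3985)²/74.3985 = 1.8091
  (39 − 54.7337)²/54.7337 = 4.5228
  (38 − 53.2588)²/53.2588 = 4.3717
  (77 − 84.5438)²/84.5438 = 0.6731
  (85 − 62.1974)²/62.1974 = 8.3598
χ² = 2.8876 + 0.2419 + 0.9980 + 0.3643 + 1.8091 + 4.5228 + 4.3717 + 0.6731 + 8.3598 = 24.228

24.228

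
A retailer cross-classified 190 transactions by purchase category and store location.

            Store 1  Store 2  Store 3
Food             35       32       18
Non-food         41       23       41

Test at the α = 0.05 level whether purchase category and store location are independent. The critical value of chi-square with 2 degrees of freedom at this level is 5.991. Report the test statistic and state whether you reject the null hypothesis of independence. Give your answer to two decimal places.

8.91; reject H₀

Row totals: 85, 105. Column totals: 76, 55, 59. Grand total N = 190.
Expected counts (row total × column total / N):
  Food, Store 1: 85×76/190 = 34.000
  Food, Store 2: 85×55/190 = 24.605
  Food, Store 3: 85×59/190 = 26.395
  Non-food, Store 1: 105×76/190 = 42.000
  Non-food, Store 2: 105×55/190 = 30.395
  Non-food, Store 3: 105×59/190 = 32.605
Contributions (O − E)²/E:
  (35 − 34.000)²/34.000 = 0.0294
  (32 − 24.605)²/24.605 = 2.2226
  (18 − 26.395)²/26.395 = 2.6701
  (41 − 42.000)²/42.000 = 0.0238
  (23 − 30.395)²/30.395 = 1.7992
  (41 − 32.605)²/32.605 = 2.1615
χ² = 0.0294 + 2.2226 + 2.6701 + 0.0238 + 1.7992 + 2.1615 = 8.91
df = (2−1)(3−1) = 2. Since 8.91 > 5.991, reject the null hypothesis of independence at α = 0.05.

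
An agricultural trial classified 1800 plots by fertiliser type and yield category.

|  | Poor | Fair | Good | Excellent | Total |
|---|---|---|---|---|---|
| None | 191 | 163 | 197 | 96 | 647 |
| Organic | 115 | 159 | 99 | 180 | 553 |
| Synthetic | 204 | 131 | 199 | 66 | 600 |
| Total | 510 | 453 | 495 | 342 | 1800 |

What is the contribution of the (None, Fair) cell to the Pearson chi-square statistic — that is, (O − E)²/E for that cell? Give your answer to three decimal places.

Row total (None) = 647; column total (Fair) = 453; N = 1800.
Expected count E = 647 × 453 / 1800 = 162.8283.
Contribution = (O − E)²/E = (163 − 162.8283)² / 162.8283 = 0.000.

0.000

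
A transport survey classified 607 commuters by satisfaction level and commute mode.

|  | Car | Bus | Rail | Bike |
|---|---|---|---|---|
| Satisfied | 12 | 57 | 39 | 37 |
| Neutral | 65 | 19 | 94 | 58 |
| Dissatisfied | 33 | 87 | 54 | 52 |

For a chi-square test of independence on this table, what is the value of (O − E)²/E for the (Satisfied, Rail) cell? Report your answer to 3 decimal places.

0.720

Row total (Satisfied) = 145; column total (Rail) = 187; N = 607.
Expected count E = 145 × 187 / 607 = 44.6705.
Contribution = (O − E)²/E = (39 − 44.6705)² / 44.6705 = 0.720.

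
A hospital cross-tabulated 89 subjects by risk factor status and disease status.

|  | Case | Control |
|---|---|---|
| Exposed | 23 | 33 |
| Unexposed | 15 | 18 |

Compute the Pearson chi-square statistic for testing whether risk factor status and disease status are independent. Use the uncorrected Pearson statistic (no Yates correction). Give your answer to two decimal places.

0.16

Row totals: 56, 33. Column totals: 38, 51. Grand total N = 89.
Expected counts (row total × column total / N):
  Exposed, Case: 56×38/89 = 23.910
  Exposed, Control: 56×51/89 = 32.090
  Unexposed, Case: 33×38/89 = 14.090
  Unexposed, Control: 33×51/89 = 18.910
Contributions (O − E)²/E:
  (23 − 23.910)²/23.910 = 0.0346
  (33 − 32.090)²/32.090 = 0.0258
  (15 − 14.090)²/14.090 = 0.0588
  (18 − 18.910)²/18.910 = 0.0438
χ² = 0.0346 + 0.0258 + 0.0588 + 0.0438 = 0.16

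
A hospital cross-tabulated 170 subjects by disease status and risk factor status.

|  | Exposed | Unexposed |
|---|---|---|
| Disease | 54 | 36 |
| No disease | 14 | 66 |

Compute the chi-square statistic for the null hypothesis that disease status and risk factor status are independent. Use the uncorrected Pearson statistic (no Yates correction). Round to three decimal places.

31.875

Row totals: 90, 80. Column totals: 68, 102. Grand total N = 170.
Expected counts (row total × column total / N):
  Disease, Exposed: 90×68/170 = 36.0000
  Disease, Unexposed: 90×102/170 = 54.0000
  No disease, Exposed: 80×68/170 = 32.0000
  No disease, Unexposed: 80×102/170 = 48.0000
Contributions (O − E)²/E:
  (54 − 36.0000)²/36.0000 = 9.0000
  (36 − 54.0000)²/54.0000 = 6.0000
  (14 − 32.0000)²/32.0000 = 10.1250
  (66 − 48.0000)²/48.0000 = 6.7500
χ² = 9.0000 + 6.0000 + 10.1250 + 6.7500 = 31.875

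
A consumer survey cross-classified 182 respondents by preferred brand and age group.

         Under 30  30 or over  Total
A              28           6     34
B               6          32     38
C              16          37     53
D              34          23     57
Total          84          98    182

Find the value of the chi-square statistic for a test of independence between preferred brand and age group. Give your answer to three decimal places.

41.638

Grand total N = 182.
Expected counts (row total × column total / N):
  A, Under 30: 34×84/182 = 15.6923
  A, 30 or over: 34×98/182 = 18.3077
  B, Under 30: 38×84/182 = 17.5385
  B, 30 or over: 38×98/182 = 20.4615
  C, Under 30: 53×84/182 = 24.4615
  C, 30 or over: 53×98/182 = 28.5385
  D, Under 30: 57×84/182 = 26.3077
  D, 30 or over: 57×98/182 = 30.6923
Contributions (O − E)²/E:
  (28 − 15.6923)²/15.6923 = 9.6531
  (6 − 18.3077)²/18.3077 = 8.2741
  (6 − 17.5385)²/17.5385 = 7.5911
  (32 − 20.4615)²/20.4615 = 6.5067
  (16 − 24.4615)²/24.4615 = 2.9269
  (37 − 28.5385)²/28.5385 = 2.5088
  (34 − 26.3077)²/26.3077 = 2.2492
  (23 − 30.6923)²/30.6923 = 1.9279
χ² = 9.6531 + 8.2741 + 7.5911 + 6.5067 + 2.9269 + 2.5088 + 2.2492 + 1.9279 = 41.638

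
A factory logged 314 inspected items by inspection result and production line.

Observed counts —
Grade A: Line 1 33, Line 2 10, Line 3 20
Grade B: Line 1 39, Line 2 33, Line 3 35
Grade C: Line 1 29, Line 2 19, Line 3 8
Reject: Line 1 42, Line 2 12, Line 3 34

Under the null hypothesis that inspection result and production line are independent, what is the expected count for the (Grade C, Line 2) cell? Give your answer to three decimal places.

Row total (Grade C) = 56; column total (Line 2) = 74; grand total N = 314.
Expected count = (row total × column total) / N = 56 × 74 / 314 = 13.197.

13.197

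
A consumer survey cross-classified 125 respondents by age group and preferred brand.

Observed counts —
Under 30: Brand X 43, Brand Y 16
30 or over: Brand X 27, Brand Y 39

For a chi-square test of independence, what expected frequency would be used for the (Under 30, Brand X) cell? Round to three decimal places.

Row total (Under 30) = 59; column total (Brand X) = 70; grand total N = 125.
Expected count = (row total × column total) / N = 59 × 70 / 125 = 33.040.

33.040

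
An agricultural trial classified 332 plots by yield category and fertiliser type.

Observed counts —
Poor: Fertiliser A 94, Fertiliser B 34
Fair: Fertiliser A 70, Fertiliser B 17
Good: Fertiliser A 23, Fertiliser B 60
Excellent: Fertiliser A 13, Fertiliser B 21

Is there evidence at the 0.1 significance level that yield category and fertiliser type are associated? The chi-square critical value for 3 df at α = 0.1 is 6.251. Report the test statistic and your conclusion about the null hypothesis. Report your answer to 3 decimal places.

Row totals: 128, 87, 83, 34. Column totals: 200, 132. Grand total N = 332.
Expected counts (row total × column total / N):
  Poor, Fertiliser A: 128×200/332 = 77.1084
  Poor, Fertiliser B: 128×132/332 = 50.8916
  Fair, Fertiliser A: 87×200/332 = 52.4096
  Fair, Fertiliser B: 87×132/332 = 34.5904
  Good, Fertiliser A: 83×200/332 = 50.0000
  Good, Fertiliser B: 83×132/332 = 33.0000
  Excellent, Fertiliser A: 34×200/332 = 20.4819
  Excellent, Fertiliser B: 34×132/332 = 13.5181
Contributions (O − E)²/E:
  (94 − 77.1084)²/77.1084 = 3.7003
  (34 − 50.8916)²/50.8916 = 5.6065
  (70 − 52.4096)²/52.4096 = 5.9039
  (17 − 34.5904)²/34.5904 = 8.9453
  (23 − 50.0000)²/50.0000 = 14.5800
  (60 − 33.0000)²/33.0000 = 22.0909
  (13 − 20.4819)²/20.4819 = 2.7331
  (21 − 13.5181)²/13.5181 = 4.1410
χ² = 3.7003 + 5.6065 + 5.9039 + 8.9453 + 14.5800 + 22.0909 + 2.7331 + 4.1410 = 67.701
df = (4−1)(2−1) = 3. Since 67.701 > 6.251, reject the null hypothesis of independence at α = 0.1.

67.701; reject H₀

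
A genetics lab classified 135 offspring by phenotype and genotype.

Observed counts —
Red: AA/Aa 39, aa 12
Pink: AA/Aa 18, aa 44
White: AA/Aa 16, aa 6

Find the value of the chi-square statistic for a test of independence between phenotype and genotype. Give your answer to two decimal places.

Row totals: 51, 62, 22. Column totals: 73, 62. Grand total N = 135.
Expected counts (row total × column total / N):
  Red, AA/Aa: 51×73/135 = 27.578
  Red, aa: 51×62/135 = 23.422
  Pink, AA/Aa: 62×73/135 = 33.526
  Pink, aa: 62×62/135 = 28.474
  White, AA/Aa: 22×73/135 = 11.896
  White, aa: 22×62/135 = 10.104
Contributions (O − E)²/E:
  (39 − 27.578)²/27.578 = 4.7307
  (12 − 23.422)²/23.422 = 5.5701
  (18 − 33.526)²/33.526 = 7.1901
  (44 − 28.474)²/28.474 = 8.4659
  (16 − 11.896)²/11.896 = 1.4158
  (6 − 10.104)²/10.104 = 1.6669
χ² = 4.7307 + 5.5701 + 7.1901 + 8.4659 + 1.4158 + 1.6669 = 29.04

29.04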